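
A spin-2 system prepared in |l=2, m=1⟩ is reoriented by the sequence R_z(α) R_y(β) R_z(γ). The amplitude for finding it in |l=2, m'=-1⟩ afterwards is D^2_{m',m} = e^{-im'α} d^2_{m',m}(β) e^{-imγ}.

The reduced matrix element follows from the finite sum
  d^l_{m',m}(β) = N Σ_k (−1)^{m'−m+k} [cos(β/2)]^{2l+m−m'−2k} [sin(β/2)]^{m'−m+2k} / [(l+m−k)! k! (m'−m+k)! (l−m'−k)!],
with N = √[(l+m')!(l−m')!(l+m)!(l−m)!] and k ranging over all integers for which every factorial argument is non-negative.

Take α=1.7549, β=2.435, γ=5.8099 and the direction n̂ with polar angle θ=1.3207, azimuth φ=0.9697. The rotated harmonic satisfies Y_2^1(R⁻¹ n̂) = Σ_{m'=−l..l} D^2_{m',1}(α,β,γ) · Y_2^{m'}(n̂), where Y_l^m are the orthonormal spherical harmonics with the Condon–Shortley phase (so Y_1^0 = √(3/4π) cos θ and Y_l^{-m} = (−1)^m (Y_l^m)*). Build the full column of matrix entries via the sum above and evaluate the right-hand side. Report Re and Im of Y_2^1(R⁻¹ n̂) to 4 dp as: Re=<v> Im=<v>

Need the full column D^2_{m',1} for m'=−2..2 at α=1.7549, β=2.4350, γ=5.8099.
cos(β/2)=0.345992, sin(β/2)=0.938237
d^2_{-2,1}: single k=3 term ⇒ +0.571524;  D = -0.380836-0.426151i
d^2_{-1,1}: k∈[2..3] ⇒ +0.316140 -0.774909 = -0.458769;  D = +0.280332-0.363157i
d^2_{0,1}: k∈[1..2] ⇒ +0.095189 -0.699971 = -0.604782;  D = -0.538302-0.275668i
d^2_{1,1}: k∈[0..1] ⇒ +0.014331 -0.316140 = -0.301810;  D = -0.086066+0.289278i
d^2_{2,1}: single k=0 term ⇒ -0.077722;  D = +0.077293+0.008152i
Y_2^{m'}(θ=1.3207,φ=0.9697) and Σ D·Y over m':
  (-0.3808-0.4262i)·(-0.1307-0.3383i)  (+0.2803-0.3632i)·(+0.1048-0.1528i)  (-0.5383-0.2757i)·(-0.2574+0.0000i)  (-0.0861+0.2893i)·(-0.1048-0.1528i)  (+0.0773+0.0082i)·(-0.1307+0.3383i)
Y_2^1(R⁻¹ n̂) = +0.058431+0.182508i

Re=0.0584 Im=0.1825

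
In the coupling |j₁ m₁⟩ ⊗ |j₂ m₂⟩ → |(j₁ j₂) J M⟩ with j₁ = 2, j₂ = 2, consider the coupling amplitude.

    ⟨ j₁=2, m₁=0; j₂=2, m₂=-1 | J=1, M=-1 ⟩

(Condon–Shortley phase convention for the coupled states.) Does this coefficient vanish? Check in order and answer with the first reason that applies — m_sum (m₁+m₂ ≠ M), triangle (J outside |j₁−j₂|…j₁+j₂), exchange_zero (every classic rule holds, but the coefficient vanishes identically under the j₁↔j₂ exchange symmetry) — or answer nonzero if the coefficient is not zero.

nonzero

m-sum: m₁+m₂ = 0+(-1) = -1, M = -1  ✓
triangle: |j₁−j₂| = 0 ≤ J = 1 ≤ j₁+j₂ = 4  ✓
exchange: j₁≠j₂ or m₁≠m₂ — the exchange symmetry imposes no constraint here
value check: CG = −√(3/10) = -0.547723 ≠ 0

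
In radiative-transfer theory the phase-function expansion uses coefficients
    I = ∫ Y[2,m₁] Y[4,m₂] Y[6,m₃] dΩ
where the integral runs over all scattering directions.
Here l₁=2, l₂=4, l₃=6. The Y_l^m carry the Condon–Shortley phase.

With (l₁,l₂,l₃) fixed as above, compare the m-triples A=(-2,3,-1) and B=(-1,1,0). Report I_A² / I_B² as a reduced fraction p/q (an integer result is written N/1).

Same 2,4,6: normalisation and zero-m 3j drop out of the ratio.
A: Δ: 0! 4! 8! / 13! → 1/6435; sum: t=0:+1/120960 = 1/120960; 3j²(2 4 6; -2 3 -1) = Δ·Π!·Σ² = 1/1287  (sign -1)
B: Δ: 0! 4! 8! / 13! → 1/6435; sum: t=0:+1/4320 = 1/4320; 3j²(2 4 6; -1 1 0) = Δ·Π!·Σ² = 8/429  (sign +1)
I_A²/I_B² = (1/1287)/(8/429) = 1/24

1/24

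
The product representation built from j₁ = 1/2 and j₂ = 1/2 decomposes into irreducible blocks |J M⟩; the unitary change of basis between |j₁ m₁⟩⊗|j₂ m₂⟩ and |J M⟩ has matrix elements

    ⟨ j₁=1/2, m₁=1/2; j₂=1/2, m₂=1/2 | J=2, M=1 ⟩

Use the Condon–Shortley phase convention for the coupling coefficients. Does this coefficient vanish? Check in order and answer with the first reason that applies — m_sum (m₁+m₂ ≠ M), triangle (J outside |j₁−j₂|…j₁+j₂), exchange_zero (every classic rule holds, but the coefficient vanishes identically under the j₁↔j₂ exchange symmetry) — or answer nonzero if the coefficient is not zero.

triangle

m-sum: m₁+m₂ = 1/2+1/2 = 1, M = 1  ✓
triangle: need |j₁−j₂| ≤ J ≤ j₁+j₂, i.e. J ∈ [0, 1]; J = 2 is outside ✗ ⇒ coefficient is 0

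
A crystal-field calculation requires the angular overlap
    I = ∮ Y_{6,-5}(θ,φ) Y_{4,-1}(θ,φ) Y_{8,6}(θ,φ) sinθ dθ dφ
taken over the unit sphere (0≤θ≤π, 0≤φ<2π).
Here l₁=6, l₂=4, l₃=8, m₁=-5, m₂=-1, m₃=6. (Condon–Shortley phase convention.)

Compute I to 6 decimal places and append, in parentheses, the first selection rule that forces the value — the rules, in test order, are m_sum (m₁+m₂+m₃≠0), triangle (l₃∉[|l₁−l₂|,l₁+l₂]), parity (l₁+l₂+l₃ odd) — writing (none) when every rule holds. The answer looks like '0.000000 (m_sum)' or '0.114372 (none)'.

Checks pass: Σm=0; 18 even; l₃=8∈[2,10].
(2·6+1)(2·4+1)(2·8+1) = 1989
Δ: 2! 10! 6! / 19! → 1/23279256
sum: t=0:+1/1658880 t=1:−1/518400 t=2:+1/1658880 = -1/1382400
3j²(6 4 8; 0 0 0) = Δ·Π!·Σ² = 504/46189  (sign -1)
sum: t=1:−1/174182400 t=2:+1/87091200 = 1/174182400
3j²(6 4 8; -5 -1 6) = Δ·Π!·Σ² = 55/7752  (sign +1)
combine: 4πI² = 1989·504/46189·55/7752 = 945/6137
take √, sign -1: I = -0.11069625
No selection rule forces the value: the integral is nonzero (none).

-0.110696 (none)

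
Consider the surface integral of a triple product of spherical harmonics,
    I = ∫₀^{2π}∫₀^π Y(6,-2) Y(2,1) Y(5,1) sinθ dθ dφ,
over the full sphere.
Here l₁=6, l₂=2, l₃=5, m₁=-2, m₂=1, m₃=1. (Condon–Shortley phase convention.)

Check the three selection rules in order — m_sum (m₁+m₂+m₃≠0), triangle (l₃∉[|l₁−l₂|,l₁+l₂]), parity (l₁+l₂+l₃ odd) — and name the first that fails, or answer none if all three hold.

m₁+m₂+m₃ = -2 + 1 + 1 = 0  ✓
triangle: |6−2|=4 ≤ l₃=5 ≤ 6+2=8  ✓
parity: l₁+l₂+l₃ = 13 is odd  ✗

parity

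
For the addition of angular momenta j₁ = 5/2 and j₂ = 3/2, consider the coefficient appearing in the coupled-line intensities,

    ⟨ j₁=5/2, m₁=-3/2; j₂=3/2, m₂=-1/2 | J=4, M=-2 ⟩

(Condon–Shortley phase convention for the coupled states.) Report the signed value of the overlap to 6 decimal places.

triangle: 0!×5!×3!/9! = 720/362880
(j±m)!: 1!×4!×1!×2!×2!×6! = 69120
prefactor² = (2J+1)×Δ×N² = 8640/7
  k=0: +1/(0!×0!×4!×1!×1!×2!) = 1/48
Σ = 1/48  ⇒  CG² = 8640/7×(1/48)² = 15/28
CG = +√(15/28) = +0.731925

+0.731925  (= +√(15/28))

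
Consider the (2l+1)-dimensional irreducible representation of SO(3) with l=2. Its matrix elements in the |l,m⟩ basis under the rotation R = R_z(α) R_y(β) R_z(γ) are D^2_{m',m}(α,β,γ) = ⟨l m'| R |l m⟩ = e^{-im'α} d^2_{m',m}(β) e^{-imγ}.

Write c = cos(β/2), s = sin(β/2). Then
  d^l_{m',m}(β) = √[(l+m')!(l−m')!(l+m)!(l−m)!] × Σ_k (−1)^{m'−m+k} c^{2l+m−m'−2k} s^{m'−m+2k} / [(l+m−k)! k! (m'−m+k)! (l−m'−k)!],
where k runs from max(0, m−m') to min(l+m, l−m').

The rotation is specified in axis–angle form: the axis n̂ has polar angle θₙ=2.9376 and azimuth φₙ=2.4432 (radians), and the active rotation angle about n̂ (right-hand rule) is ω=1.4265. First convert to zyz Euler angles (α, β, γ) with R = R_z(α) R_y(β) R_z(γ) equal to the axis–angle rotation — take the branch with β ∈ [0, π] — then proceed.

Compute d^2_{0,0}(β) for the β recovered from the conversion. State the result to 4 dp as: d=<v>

d=0.8964

Axis–angle → zyz. n̂ = (sinθₙcosφₙ, sinθₙsinφₙ, cosθₙ) = (-0.155152, +0.130257, -0.979266), ω = 1.4265.
R = I cosω + sinω [n̂]ₓ + (1−cosω) n̂n̂ᵀ gives
  R = [+0.164407, +0.951785, +0.258990; -0.986392, +0.158323, +0.044325; +0.001184, -0.262754, +0.964862]
β = atan2(√(R₁₃²+R₂₃²), R₃₃) = 0.265878; α = atan2(R₂₃, R₁₃) mod 2π = 0.169505; γ = atan2(R₃₂, −R₃₁) mod 2π = 4.707883
d^2_{0,0}(β=0.2659) via the finite sum:
Half-angle: c=0.991177, s=0.132548. N=√(2·2·2·2)=4.000000
k: max(0,(0)−(0))=0 … min(2+(0),2−(0))=2
  k=0: (−1)^0·4.0000/(4)·0.9912^4·0.1325^0 = +0.965171
  k=1: (−1)^1·4.0000/(1)·0.9912^2·0.1325^2 = -0.069041
  k=2: (−1)^2·4.0000/(4)·0.9912^0·0.1325^4 = +0.000309
d^2_{0,0}(0.2659) = +0.965171 -0.069041 +0.000309 = +0.896439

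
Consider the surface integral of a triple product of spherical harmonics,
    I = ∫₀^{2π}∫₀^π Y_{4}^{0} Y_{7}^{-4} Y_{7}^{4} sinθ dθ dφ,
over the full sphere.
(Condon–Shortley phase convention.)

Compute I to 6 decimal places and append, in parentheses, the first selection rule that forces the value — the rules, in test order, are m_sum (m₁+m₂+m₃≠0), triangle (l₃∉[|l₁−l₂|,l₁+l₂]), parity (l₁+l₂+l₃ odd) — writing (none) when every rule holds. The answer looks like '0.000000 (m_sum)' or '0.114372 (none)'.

-0.116089 (none)

Checks pass: Σm=0; 18 even; l₃=7∈[3,11].
(2·4+1)(2·7+1)(2·7+1) = 2025
Δ: 4! 4! 10! / 19! → 1/58198140
sum: t=0:+1/17418240 t=1:−1/622080 t=2:+1/230400 t=3:−1/622080 t=4:+1/17418240 = 1/806400
3j²(4 7 7; 0 0 0) = Δ·Π!·Σ² = 2268/230945  (sign -1)
sum: t=0:+1/17418240 t=1:−1/2903040 t=2:+1/5806080 t=3:−1/130636800 = -1/8164800
3j²(4 7 7; 0 -4 4) = Δ·Π!·Σ² = 11264/1322685  (sign +1)
combine: 4πI² = 2025·2268/230945·11264/1322685 = 2985984/17631601
take √, sign -1: I = -0.11608950
No selection rule forces the value: the integral is nonzero (none).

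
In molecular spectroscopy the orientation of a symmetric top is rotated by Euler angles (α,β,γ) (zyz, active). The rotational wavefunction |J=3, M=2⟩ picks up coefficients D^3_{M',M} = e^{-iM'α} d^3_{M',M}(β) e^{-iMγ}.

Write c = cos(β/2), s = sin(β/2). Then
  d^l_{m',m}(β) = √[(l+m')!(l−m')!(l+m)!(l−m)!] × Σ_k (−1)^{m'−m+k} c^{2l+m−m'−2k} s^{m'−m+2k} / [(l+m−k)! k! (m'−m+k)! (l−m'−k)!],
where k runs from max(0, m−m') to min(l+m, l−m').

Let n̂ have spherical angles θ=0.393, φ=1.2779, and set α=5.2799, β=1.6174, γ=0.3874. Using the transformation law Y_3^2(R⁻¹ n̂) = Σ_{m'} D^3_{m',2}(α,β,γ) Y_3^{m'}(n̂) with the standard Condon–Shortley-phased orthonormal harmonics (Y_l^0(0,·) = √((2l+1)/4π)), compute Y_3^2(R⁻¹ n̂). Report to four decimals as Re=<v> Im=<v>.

Need the full column D^3_{m',2} for m'=−3..3 at α=5.2799, β=1.6174, γ=0.3874.
cos(β/2)=0.690439, sin(β/2)=0.723390
d^3_{-3,2}: single k=5 term ⇒ +0.335015;  D = -0.268100+0.200892i
d^3_{-2,2}: k∈[4..5] ⇒ +0.652697 -0.143297 = +0.509401;  D = -0.476706-0.179555i
d^3_{-1,2}: k∈[3..4] ⇒ +0.787997 -0.432503 = +0.355495;  D = -0.073163-0.347884i
d^3_{0,2}: k∈[2..3] ⇒ +0.651341 -0.714994 = -0.063653;  D = -0.045484+0.044530i
d^3_{1,2}: k∈[1..2] ⇒ +0.358922 -0.787997 = -0.429075;  D = -0.417923-0.097186i
d^3_{2,2}: k∈[0..1] ⇒ +0.108331 -0.594590 = -0.486259;  D = -0.161714-0.458581i
d^3_{3,2}: single k=0 term ⇒ -0.278020;  D = +0.171393-0.218906i
Y_3^{m'}(θ=0.393,φ=1.2779) and Σ D·Y over m':
  (-0.2681+0.2009i)·(-0.0180+0.0150i)  (-0.4767-0.1796i)·(-0.1154-0.0765i)  (-0.0732-0.3479i)·(+0.1167-0.3871i)  (-0.0455+0.0445i)·(+0.4367+0.0000i)  (-0.4179-0.0972i)·(-0.1167-0.3871i)  (-0.1617-0.4586i)·(-0.1154+0.0765i)  (+0.1714-0.2189i)·(+0.0180+0.0150i)
Y_3^2(R⁻¹ n̂) = -0.048684+0.268989i

Re=-0.0487 Im=0.2690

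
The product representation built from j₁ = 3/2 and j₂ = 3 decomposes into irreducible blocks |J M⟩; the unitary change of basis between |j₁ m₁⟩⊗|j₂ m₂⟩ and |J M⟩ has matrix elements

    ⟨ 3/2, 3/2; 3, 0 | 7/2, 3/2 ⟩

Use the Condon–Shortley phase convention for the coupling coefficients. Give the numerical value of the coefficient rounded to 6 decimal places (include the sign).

√[8·1!2!5!/9! · 3!0!3!3!5!2!] = √(1920/7)
  +(−1)^0/∏(0,1,0,3,2,2)! = 1/24  (running 1/24)
⟨..|..⟩ = √(1920/7)·(1/24) = +0.690066

+√(10/21) = +0.690066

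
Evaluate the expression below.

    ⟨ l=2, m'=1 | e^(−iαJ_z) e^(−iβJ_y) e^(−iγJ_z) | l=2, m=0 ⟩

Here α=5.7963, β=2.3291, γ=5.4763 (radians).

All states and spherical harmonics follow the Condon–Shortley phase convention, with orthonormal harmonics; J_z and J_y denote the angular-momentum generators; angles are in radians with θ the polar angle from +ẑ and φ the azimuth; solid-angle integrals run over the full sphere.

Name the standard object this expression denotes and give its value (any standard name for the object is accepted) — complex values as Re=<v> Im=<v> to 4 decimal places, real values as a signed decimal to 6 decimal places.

This is a Wigner D-matrix element — the rotation-matrix element ⟨l m'| R(α,β,γ) |l m⟩ in the angular-momentum basis.
First d^2_{1,0}(β=2.3291), then the phase factors e^{-i(1)α} and e^{-i(0)γ}:
c=cos(2.329100/2)=0.395164, s=sin(2.329100/2)=0.918611; N=√[6·1·2·2]=4.898979
k∈{0,1} keeps every argument non-negative
  k=0: (−1)^1·4.8990/(2)·0.3952^3·0.9186^1 = -0.138848
  k=1: (−1)^2·4.8990/(2)·0.3952^1·0.9186^3 = +0.750321
d^2_{1,0}(2.3291) = -0.138848 +0.750321 = +0.611474
Attach z-rotation phases: D = e^{-i(1)(5.7963)}·(+0.611474)·e^{-i(0)(5.4763)} = +0.540417+0.286093i

Wigner D-matrix element, Re=0.5404 Im=0.2861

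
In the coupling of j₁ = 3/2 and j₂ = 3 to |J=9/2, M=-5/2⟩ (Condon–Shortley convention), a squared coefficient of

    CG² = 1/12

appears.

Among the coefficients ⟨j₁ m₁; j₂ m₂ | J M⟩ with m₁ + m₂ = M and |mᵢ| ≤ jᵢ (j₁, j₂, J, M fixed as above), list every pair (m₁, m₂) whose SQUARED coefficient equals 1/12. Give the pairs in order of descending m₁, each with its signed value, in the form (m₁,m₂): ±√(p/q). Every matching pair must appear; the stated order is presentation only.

(1/2,-3): +√(1/12)

Admissible pairs with m₁+m₂ = M = -5/2: (-3/2,-1), (-1/2,-2), (1/2,-3)
  (m₁,m₂)=(1/2,-3): CG² = 1/12, CG = +√(1/12)   ← matches the target
  (m₁,m₂)=(-1/2,-2): CG² = 1/2, CG = +√(1/2)
  (m₁,m₂)=(-3/2,-1): CG² = 5/12, CG = +√(5/12)
Pairs with CG² = 1/12: (1/2,-3): +√(1/12)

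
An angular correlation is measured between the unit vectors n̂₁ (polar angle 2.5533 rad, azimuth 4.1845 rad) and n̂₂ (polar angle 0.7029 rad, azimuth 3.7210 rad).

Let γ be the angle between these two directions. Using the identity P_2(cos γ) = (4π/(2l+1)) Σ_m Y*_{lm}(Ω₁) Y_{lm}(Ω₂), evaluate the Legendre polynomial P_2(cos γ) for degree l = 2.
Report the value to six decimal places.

-0.352272

Summing Y*_{l m}(θ₁,φ₁)·Y_{l m}(θ₂,φ₂) over m ∈ [−2, 2]; prefactor 4π/(2·2+1) = 2.513274:
  [-2]  conj(Y_{2,-2})(Ω₁) = (-0.058592, 0.103526) ; Y_{2,-2}(Ω₂) = (0.064635, -0.147909) ; Δ = (0.011525, 0.015358)
  [-1]  conj(Y_{2,-1})(Ω₁) = (0.179647, 0.308097) ; Y_{2,-1}(Ω₂) = (-0.318840, 0.208624) ; Δ = (-0.121555, -0.060755)
  [+0]  conj(Y_{2,0})(Ω₁) = (0.339399, -0.000000) ; Y_{2,0}(Ω₂) = (0.235400, 0.000000) ; Δ = (0.079894, 0.000000)
  [+1]  conj(Y_{2,1})(Ω₁) = (-0.179647, 0.308097) ; Y_{2,1}(Ω₂) = (0.318840, 0.208624) ; Δ = (-0.121555, 0.060755)
  [+2]  conj(Y_{2,2})(Ω₁) = (-0.058592, -0.103526) ; Y_{2,2}(Ω₂) = (0.064635, 0.147909) ; Δ = (0.011525, -0.015358)
Accumulated sum (-0.140165, 0.000000); after 4π/(2l+1) scaling, (-0.352272, 0.000000) ⇒ P_2 = -0.352272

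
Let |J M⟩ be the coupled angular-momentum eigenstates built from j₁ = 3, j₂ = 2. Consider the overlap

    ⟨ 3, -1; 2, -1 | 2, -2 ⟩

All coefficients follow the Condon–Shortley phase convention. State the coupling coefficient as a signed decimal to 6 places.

-0.462910  (= −√(3/14))

√[5·3!3!1!/8! · 2!4!1!3!0!4!] = √(216/7)
  +(−1)^1/∏(1,2,3,0,0,1)! = -1/12  (running -1/12)
⟨..|..⟩ = √(216/7)·(-1/12) = -0.462910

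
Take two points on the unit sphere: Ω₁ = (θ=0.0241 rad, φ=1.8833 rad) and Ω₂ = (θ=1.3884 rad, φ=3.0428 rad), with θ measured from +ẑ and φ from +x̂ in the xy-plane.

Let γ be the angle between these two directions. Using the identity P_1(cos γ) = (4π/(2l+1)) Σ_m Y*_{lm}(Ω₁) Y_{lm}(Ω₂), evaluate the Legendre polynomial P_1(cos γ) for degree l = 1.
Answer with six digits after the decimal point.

0.190808

Term-by-term m-sum for l=1 (normalisation 4π/3 = 4.188790):
  m=-1: Y*=(-0.002560, 0.007922)  Y=(-0.338106, -0.033512)  product (0.001131, -0.002593)
  m=+0: Y*=(0.488461, -0.000000)  Y=(0.088626, 0.000000)  product (0.043290, 0.000000)
  m=+1: Y*=(0.002560, 0.007922)  Y=(0.338106, -0.033512)  product (0.001131, 0.002593)
Total Σ_m = (0.045552, 0.000000). Multiply by 4.188790: (0.190808, 0.000000). P_1(cos γ) = 0.190808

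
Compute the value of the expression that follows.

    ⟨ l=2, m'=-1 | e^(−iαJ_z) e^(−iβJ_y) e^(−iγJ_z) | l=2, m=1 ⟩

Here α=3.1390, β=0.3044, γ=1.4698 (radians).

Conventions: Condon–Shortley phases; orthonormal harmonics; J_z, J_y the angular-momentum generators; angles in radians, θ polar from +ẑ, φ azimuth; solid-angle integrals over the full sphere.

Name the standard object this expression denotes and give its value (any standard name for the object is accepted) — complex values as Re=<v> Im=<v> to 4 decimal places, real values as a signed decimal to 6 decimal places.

This is a Wigner D-matrix element — the rotation-matrix element ⟨l m'| R(α,β,γ) |l m⟩ in the angular-momentum basis.
First d^2_{-1,1}(β=0.3044), then the phase factors e^{-i(-1)α} and e^{-i(1)γ}:
Half-angle: c=0.988440, s=0.151613. N=√(1·6·6·1)=6.000000
Admissible k: 2..3 (factorial args all ≥0)
  k=2: (−1)^0·6.0000/(2)·0.9884^2·0.1516^2 = +0.067374
  k=3: (−1)^1·6.0000/(6)·0.9884^0·0.1516^4 = -0.000528
d^2_{-1,1}(0.3044) = +0.067374 -0.000528 = +0.066846
D = (-0.999997+0.002593i)·(+0.066846)·(+0.100825-0.994904i) = -0.006567+0.066523i

Wigner D-matrix element, Re=-0.0066 Im=0.0665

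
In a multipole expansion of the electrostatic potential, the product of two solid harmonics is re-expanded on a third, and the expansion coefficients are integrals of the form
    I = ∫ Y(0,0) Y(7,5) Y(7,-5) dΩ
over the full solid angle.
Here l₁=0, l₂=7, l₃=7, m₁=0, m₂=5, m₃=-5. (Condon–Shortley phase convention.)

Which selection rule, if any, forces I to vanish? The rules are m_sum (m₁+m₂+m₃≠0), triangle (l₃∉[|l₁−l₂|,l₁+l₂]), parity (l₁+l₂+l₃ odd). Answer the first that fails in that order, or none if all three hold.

none

Σmᵢ = 0  ✓
l₃∈[|l₁−l₂|,l₁+l₂]=[7,7], have l₃=7  ✓
Σlᵢ = 14 ⇒ even  ✓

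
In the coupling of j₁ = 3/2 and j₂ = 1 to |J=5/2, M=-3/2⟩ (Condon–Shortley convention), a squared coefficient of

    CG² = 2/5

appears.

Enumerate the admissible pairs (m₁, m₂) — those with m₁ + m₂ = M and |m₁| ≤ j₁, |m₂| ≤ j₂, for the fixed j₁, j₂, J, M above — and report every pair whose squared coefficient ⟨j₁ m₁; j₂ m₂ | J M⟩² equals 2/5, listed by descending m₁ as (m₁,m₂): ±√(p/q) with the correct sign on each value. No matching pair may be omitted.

Admissible pairs with m₁+m₂ = M = -3/2: (-3/2,0), (-1/2,-1)
  (m₁,m₂)=(-1/2,-1): CG² = 3/5, CG = +√(3/5)
  (m₁,m₂)=(-3/2,0): CG² = 2/5, CG = +√(2/5)   ← matches the target
Pairs with CG² = 2/5: (-3/2,0): +√(2/5)

(-3/2,0): +√(2/5)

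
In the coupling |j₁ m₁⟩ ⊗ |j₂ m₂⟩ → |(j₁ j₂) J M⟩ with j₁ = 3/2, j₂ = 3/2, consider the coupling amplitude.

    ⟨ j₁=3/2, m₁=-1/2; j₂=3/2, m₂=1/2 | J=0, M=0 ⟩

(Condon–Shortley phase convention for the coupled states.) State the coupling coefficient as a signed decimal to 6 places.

j₁+j₂−J=3  J+j₁−j₂=0  J−j₁+j₂=0  j₁+j₂+J+1=4
(j₁±m₁, j₂±m₂, J±M) = (1,2,2,1,0,0)
P² = 1
sum k=2..2:
  [2] +1/2 = 1/2
S = 1/2
C² = P²·S² = 1/4 ; C = +0.500000

+0.500000  (= +√(1/4))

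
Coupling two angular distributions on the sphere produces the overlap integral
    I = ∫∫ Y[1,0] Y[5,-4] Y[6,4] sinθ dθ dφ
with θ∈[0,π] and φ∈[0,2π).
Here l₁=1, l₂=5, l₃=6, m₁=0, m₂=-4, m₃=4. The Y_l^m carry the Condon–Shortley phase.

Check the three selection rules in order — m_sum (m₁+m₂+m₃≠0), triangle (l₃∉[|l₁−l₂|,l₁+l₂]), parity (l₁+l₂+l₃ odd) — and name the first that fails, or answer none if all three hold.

azimuthal sum: 0 − 4 + 4 = 0  ✓
4 ≤ 6 ≤ 6 (triangle on l)  ✓
L = 1 + 5 + 6 = 12 (even)  ✓

none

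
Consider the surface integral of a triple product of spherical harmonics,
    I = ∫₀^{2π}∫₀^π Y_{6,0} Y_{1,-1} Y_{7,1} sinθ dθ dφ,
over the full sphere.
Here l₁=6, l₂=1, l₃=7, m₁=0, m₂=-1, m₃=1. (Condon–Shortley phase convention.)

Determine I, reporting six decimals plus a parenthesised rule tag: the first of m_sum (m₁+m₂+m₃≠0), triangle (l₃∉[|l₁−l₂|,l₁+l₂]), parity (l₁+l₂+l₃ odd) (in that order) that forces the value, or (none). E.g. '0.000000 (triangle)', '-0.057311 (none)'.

-0.185147 (none)

m-sum 0 ✓  L=14 even ✓  5≤7≤7 ✓
Π(2lᵢ+1) = 13×3×15 = 585
triangle coeff Δ(6,1,7) = 1/1365
Σ_t [0,0]: t=0:+1/518400 = 1/518400
(3j)²=7/195 [(6 1 7; 0 0 0)], sign=-1
Σ_t [0,0]: t=0:+1/1036800 = 1/1036800
(3j)²=4/195 [(6 1 7; 0 -1 1)], sign=+1
⇒ 4πI² = 28/65
I = (-1)√(28/65/(4π)) = -0.18514731
No selection rule forces the value: the integral is nonzero (none).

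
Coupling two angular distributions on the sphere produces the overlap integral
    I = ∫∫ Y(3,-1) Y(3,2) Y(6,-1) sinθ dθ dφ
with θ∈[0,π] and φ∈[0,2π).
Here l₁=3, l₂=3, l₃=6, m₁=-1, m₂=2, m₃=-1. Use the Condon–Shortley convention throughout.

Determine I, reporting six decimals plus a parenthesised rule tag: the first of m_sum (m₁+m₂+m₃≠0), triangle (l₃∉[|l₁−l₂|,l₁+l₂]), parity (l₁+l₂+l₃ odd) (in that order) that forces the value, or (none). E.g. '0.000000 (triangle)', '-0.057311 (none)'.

m-sum 0 ✓  L=12 even ✓  0≤6≤6 ✓
Π(2lᵢ+1) = 7×7×13 = 637
triangle coeff Δ(3,3,6) = 1/12012
Σ_t [0,0]: t=0:+1/1296 = 1/1296
(3j)²=100/3003 [(3 3 6; 0 0 0)], sign=+1
Σ_t [0,0]: t=0:+1/5760 = 1/5760
(3j)²=5/572 [(3 3 6; -1 2 -1)], sign=-1
⇒ 4πI² = 875/4719
I = (-1)√(875/4719/(4π)) = -0.12147142
No selection rule forces the value: the integral is nonzero (none).

-0.121471 (none)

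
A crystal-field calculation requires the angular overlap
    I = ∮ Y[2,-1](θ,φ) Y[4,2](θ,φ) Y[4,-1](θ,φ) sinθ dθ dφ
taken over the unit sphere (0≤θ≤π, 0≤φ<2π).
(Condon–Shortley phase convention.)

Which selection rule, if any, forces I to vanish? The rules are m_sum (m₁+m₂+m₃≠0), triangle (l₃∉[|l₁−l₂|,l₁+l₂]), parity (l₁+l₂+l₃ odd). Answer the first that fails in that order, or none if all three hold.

m₁+m₂+m₃ = -1 + 2 − 1 = 0  ✓
triangle: |2−4|=2 ≤ l₃=4 ≤ 2+4=6  ✓
parity: l₁+l₂+l₃ = 10 is even  ✓

none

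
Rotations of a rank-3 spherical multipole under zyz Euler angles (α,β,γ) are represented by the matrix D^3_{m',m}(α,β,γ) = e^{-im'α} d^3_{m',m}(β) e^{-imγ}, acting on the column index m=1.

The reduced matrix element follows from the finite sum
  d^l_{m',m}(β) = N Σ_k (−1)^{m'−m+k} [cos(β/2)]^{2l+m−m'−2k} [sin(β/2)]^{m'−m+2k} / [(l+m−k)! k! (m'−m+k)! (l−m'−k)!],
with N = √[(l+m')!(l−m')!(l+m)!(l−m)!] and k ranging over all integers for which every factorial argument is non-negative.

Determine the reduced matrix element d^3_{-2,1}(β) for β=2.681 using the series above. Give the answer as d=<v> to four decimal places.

d=-0.5620

d^3_{-2,1}(β=2.6810) via the finite sum:
c=cos(2.681000/2)=0.228266, s=sin(2.681000/2)=0.973599; N=√[1·120·24·2]=75.894664
The bounds max(0,m−m')=3 and min(l+m,l−m')=4 give 2 terms
  k=3: (−1)^0·75.8947/(12)·0.2283^3·0.9736^3 = +0.069421
  k=4: (−1)^1·75.8947/(24)·0.2283^1·0.9736^5 = -0.631454
d^3_{-2,1}(2.6810) = +0.069421 -0.631454 = -0.562032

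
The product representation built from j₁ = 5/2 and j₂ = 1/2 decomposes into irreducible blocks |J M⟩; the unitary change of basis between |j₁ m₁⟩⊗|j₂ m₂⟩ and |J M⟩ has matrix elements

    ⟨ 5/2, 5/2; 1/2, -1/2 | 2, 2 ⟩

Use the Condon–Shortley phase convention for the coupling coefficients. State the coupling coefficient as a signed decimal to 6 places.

+0.912871  (= +√(5/6))

triangle: 1!*4!*0!/6! = 24/720
(j±m)!: 5!*0!*0!*1!*4!*0! = 2880
prefactor² = (2J+1)*Δ*N² = 480
  k=0: +1/(0!*1!*0!*0!*4!*0!) = 1/24
Σ = 1/24  ⇒  CG² = 480*(1/24)² = 5/6
CG = +√(5/6) = +0.912871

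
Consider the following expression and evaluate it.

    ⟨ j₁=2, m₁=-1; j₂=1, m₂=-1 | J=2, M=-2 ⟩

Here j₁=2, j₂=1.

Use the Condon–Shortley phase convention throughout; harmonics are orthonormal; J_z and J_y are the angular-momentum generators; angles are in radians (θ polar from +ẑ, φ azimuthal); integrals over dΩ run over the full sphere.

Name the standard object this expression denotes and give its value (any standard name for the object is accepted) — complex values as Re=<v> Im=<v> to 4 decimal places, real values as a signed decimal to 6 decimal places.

This is a Clebsch–Gordan (vector-coupling) coefficient.
√[5·1!3!1!/6! · 1!3!0!2!0!4!] = √(12)
  +(−1)^0/∏(0,1,3,0,0,1)! = 1/6  (running 1/6)
⟨..|..⟩ = √(12)·(1/6) = +0.577350

Clebsch–Gordan coefficient, +√(1/3) ≈ +0.577350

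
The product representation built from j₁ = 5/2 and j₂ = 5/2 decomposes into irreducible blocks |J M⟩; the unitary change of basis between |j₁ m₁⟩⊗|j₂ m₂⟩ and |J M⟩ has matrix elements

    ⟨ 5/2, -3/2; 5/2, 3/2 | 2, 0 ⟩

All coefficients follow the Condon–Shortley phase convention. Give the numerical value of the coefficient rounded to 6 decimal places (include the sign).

j₁+j₂−J=3  J+j₁−j₂=2  J−j₁+j₂=2  j₁+j₂+J+1=8
(j₁±m₁, j₂±m₂, J±M) = (1,4,4,1,2,2)
P² = 48/7
sum k=2..3:
  [2] +1/8 = 1/8
  [3] −1/6 = -1/6
S = -1/24
C² = P²·S² = 1/84 ; C = -0.109109

−√(1/84) = -0.109109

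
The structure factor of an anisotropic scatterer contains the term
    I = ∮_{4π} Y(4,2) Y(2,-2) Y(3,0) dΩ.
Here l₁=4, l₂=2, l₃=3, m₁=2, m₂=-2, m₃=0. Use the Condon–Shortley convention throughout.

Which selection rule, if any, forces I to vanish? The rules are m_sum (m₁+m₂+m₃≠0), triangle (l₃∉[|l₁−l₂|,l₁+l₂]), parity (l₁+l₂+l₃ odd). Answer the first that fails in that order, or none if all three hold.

Σmᵢ = 0  ✓
l₃∈[|l₁−l₂|,l₁+l₂]=[2,6], have l₃=3  ✓
Σlᵢ = 9 ⇒ odd  ✗

parity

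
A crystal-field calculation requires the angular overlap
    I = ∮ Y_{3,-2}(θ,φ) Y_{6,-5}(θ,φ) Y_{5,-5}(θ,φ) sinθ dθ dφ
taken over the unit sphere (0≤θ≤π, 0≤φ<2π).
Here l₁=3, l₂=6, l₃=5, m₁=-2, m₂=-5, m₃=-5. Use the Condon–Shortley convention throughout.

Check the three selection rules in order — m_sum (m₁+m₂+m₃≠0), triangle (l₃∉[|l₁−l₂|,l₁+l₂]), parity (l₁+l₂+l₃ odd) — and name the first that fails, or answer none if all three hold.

azimuthal sum: -2 − 5 − 5 = -12  ✗
3 ≤ 5 ≤ 9 (triangle on l)
L = 3 + 6 + 5 = 14 (even)

m_sum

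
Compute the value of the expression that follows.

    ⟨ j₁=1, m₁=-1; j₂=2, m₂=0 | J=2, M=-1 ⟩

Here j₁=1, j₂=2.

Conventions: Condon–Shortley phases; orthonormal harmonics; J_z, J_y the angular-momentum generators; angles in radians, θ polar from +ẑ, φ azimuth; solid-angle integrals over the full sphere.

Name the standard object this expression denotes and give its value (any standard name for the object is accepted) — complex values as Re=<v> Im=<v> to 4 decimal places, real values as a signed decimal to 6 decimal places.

This is a Clebsch–Gordan (vector-coupling) coefficient.
triangle: 1!*1!*3!/6! = 6/720
(j±m)!: 0!*2!*2!*2!*1!*3! = 48
prefactor² = (2J+1)*Δ*N² = 2
  k=1: −1/(1!*0!*1!*1!*0!*2!) = -1/2
Σ = -1/2  ⇒  CG² = 2*(-1/2)² = 1/2
CG = −√(1/2) = -0.707107

Clebsch–Gordan coefficient, −√(1/2) ≈ -0.707107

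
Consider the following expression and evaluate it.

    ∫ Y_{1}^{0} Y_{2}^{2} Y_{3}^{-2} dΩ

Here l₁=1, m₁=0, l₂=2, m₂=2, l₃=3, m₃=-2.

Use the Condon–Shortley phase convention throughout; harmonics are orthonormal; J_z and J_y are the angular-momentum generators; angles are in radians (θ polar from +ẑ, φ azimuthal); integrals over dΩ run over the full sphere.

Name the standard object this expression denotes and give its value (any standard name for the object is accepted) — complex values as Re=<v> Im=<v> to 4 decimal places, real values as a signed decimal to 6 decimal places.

This is a Gaunt coefficient — the integral of a triple product of spherical harmonics over the sphere.
Checks pass: Σm=0; 6 even; l₃=3∈[1,3].
(2·1+1)(2·2+1)(2·3+1) = 105
Δ: 0! 2! 4! / 7! → 1/105
sum: t=0:+1/4 = 1/4
3j²(1 2 3; 0 0 0) = Δ·Π!·Σ² = 3/35  (sign -1)
sum: t=0:+1/24 = 1/24
3j²(1 2 3; 0 2 -2) = Δ·Π!·Σ² = 1/21  (sign -1)
combine: 4πI² = 105·3/35·1/21 = 3/7
take √, sign +1: I = 0.18467439

Gaunt coefficient, +0.184674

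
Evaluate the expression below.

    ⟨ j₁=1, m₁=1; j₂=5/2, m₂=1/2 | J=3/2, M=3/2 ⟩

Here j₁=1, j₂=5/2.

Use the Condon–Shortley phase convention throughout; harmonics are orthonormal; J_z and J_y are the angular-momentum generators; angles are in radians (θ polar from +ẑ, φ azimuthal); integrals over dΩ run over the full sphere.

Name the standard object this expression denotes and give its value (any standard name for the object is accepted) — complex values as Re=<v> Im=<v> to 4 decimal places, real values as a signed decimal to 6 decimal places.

This is a Clebsch–Gordan (vector-coupling) coefficient.
triangle: 2!*0!*3!/6! = 12/720
(j±m)!: 2!*0!*3!*2!*3!*0! = 144
prefactor² = (2J+1)*Δ*N² = 48/5
  k=0: +1/(0!*2!*0!*3!*0!*0!) = 1/12
Σ = 1/12  ⇒  CG² = 48/5*(1/12)² = 1/15
CG = +√(1/15) = +0.258199

Clebsch–Gordan coefficient, +√(1/15) ≈ +0.258199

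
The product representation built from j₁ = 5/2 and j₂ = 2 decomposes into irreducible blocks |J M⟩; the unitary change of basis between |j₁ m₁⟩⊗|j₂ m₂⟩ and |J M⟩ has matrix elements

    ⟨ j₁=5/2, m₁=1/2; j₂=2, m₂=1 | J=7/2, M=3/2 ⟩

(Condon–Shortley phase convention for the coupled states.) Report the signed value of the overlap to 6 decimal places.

triangle: 1!*4!*3!/9! = 144/362880
(j±m)!: 3!*2!*3!*1!*5!*2! = 17280
prefactor² = (2J+1)*Δ*N² = 384/7
  k=0: +1/(0!*1!*2!*3!*2!*0!) = 1/24
  k=1: −1/(1!*0!*1!*2!*3!*1!) = -1/12
Σ = -1/24  ⇒  CG² = 384/7*(-1/24)² = 2/21
CG = −√(2/21) = -0.308607

-0.308607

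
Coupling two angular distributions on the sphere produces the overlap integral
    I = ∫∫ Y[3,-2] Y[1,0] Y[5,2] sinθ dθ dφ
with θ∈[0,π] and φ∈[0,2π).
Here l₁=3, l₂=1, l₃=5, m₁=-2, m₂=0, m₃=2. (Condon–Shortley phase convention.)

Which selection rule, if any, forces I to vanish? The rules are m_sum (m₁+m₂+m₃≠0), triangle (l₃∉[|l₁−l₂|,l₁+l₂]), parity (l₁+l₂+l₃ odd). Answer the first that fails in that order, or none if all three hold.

triangle

azimuthal sum: -2 + 0 + 2 = 0  ✓
l₃ must lie in [2,4]; have l₃=5  ✗
L = 3 + 1 + 5 = 9 (odd)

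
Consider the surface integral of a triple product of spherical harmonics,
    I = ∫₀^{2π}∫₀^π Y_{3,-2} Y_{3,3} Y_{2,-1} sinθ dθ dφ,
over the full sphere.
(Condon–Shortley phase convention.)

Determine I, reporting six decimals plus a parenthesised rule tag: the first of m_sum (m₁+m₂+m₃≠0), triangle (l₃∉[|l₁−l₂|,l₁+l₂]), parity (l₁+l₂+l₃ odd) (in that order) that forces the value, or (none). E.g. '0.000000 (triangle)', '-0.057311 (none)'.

-0.210261 (none)

m-sum 0 ✓  L=8 even ✓  0≤2≤6 ✓
Π(2lᵢ+1) = 7×7×5 = 245
triangle coeff Δ(3,3,2) = 1/3780
Σ_t [1,3]: t=1:−1/24 t=2:+1/4 t=3:−1/24 = 1/6
(3j)²=4/105 [(3 3 2; 0 0 0)], sign=+1
Σ_t [4,4]: t=4:+1/48 = 1/48
(3j)²=5/84 [(3 3 2; -2 3 -1)], sign=-1
⇒ 4πI² = 5/9
I = (-1)√(5/9/(4π)) = -0.21026104
No selection rule forces the value: the integral is nonzero (none).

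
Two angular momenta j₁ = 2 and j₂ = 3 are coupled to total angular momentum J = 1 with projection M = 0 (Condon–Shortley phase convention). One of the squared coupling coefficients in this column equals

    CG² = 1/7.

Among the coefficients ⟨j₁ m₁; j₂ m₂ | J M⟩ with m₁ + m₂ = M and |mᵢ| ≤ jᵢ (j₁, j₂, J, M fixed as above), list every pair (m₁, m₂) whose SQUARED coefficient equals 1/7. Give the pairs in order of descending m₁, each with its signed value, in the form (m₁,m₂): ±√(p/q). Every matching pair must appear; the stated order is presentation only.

(2,-2): +√(1/7); (-2,2): +√(1/7)

Admissible pairs with m₁+m₂ = M = 0: (-2,2), (-1,1), (0,0), (1,-1), (2,-2)
  (m₁,m₂)=(2,-2): CG² = 1/7, CG = +√(1/7)   ← matches the target
  (m₁,m₂)=(1,-1): CG² = 8/35, CG = −√(8/35)
  (m₁,m₂)=(0,0): CG² = 9/35, CG = +√(9/35)
  (m₁,m₂)=(-1,1): CG² = 8/35, CG = −√(8/35)
  (m₁,m₂)=(-2,2): CG² = 1/7, CG = +√(1/7)   ← matches the target
Pairs with CG² = 1/7: (2,-2): +√(1/7); (-2,2): +√(1/7)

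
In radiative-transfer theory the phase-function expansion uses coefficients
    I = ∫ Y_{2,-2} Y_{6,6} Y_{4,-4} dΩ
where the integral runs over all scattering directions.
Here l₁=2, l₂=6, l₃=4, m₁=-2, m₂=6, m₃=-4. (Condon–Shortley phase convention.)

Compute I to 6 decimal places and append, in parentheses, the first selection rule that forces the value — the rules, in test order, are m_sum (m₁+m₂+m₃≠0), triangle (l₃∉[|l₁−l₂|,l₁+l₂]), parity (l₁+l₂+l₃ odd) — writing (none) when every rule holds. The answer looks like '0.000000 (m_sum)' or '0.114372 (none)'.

m-sum 0 ✓  L=12 even ✓  4≤4≤8 ✓
Π(2lᵢ+1) = 5×13×9 = 585
triangle coeff Δ(2,6,4) = 1/6435
Σ_t [2,2]: t=2:+1/2304 = 1/2304
(3j)²=5/143 [(2 6 4; 0 0 0)], sign=+1
Σ_t [4,4]: t=4:+1/967680 = 1/967680
(3j)²=1/13 [(2 6 4; -2 6 -4)], sign=+1
⇒ 4πI² = 225/143
I = (+1)√(225/143/(4π)) = 0.35384927
No selection rule forces the value: the integral is nonzero (none).

0.353849 (none)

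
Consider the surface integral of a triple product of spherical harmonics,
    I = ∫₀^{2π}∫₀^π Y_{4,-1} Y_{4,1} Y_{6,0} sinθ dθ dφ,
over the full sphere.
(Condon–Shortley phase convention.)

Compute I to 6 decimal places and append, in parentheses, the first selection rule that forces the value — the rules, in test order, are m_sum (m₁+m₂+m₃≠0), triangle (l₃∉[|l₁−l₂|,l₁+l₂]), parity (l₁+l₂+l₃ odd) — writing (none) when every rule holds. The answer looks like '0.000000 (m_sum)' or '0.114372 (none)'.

0.007113 (none)

m-sum 0 ✓  L=14 even ✓  0≤6≤8 ✓
Π(2lᵢ+1) = 9×9×13 = 1053
triangle coeff Δ(4,4,6) = 1/1261260
Σ_t [0,2]: t=0:+1/4608 t=1:−1/1296 t=2:+1/4608 = -7/20736
(3j)²=20/1287 [(4 4 6; 0 0 0)], sign=-1
Σ_t [0,2]: t=0:+1/28800 t=1:−1/2304 t=2:+1/2592 = -7/518400
(3j)²=1/25740 [(4 4 6; -1 1 0)], sign=-1
⇒ 4πI² = 1/1573
I = (+1)√(1/1573/(4π)) = 0.00711264
No selection rule forces the value: the integral is nonzero (none).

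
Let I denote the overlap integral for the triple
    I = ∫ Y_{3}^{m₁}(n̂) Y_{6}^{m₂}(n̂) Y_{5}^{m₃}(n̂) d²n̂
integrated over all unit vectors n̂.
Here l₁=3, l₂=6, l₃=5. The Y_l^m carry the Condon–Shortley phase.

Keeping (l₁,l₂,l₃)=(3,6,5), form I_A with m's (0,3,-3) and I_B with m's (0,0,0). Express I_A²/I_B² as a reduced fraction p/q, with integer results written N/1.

Same 3,6,5: normalisation and zero-m 3j drop out of the ratio.
A: Δ: 4! 2! 8! / 15! → 1/675675; sum: t=1:−1/483840 t=2:+1/20160 t=3:−1/17280 = -1/96768; 3j²(3 6 5; 0 3 -3) = Δ·Π!·Σ² = 1/1001  (sign -1)
B: Δ: 4! 2! 8! / 15! → 1/675675; sum: t=1:−1/8640 t=2:+1/2304 t=3:−1/8640 = 7/34560; 3j²(3 6 5; 0 0 0) = Δ·Π!·Σ² = 7/429  (sign -1)
I_A²/I_B² = (1/1001)/(7/429) = 3/49

3/49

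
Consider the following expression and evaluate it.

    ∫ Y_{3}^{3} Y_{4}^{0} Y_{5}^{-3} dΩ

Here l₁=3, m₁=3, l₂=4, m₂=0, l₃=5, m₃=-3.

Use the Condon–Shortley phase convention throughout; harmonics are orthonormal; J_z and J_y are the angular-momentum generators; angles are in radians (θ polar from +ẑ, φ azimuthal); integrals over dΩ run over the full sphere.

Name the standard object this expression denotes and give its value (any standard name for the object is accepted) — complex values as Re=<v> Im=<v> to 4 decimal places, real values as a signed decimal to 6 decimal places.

This is a Gaunt coefficient — the integral of a triple product of spherical harmonics over the sphere.
m-sum 0 ✓  L=12 even ✓  1≤5≤7 ✓
Π(2lᵢ+1) = 7×9×11 = 693
triangle coeff Δ(3,4,5) = 1/180180
Σ_t [0,2]: t=0:+1/576 t=1:−1/144 t=2:+1/576 = -1/288
(3j)²=20/1001 [(3 4 5; 0 0 0)], sign=+1
Σ_t [0,0]: t=0:+1/2304 = 1/2304
(3j)²=5/143 [(3 4 5; 3 0 -3)], sign=+1
⇒ 4πI² = 900/1859
I = (+1)√(900/1859/(4π)) = 0.19628026

Gaunt coefficient, +0.196280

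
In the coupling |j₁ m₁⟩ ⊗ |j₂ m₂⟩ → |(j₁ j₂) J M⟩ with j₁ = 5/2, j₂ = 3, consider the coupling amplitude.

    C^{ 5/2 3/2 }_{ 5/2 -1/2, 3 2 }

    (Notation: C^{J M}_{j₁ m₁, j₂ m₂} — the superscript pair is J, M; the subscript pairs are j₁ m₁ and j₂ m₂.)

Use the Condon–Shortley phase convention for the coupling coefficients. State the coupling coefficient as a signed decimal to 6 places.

j₁+j₂−J=3  J+j₁−j₂=2  J−j₁+j₂=3  j₁+j₂+J+1=9
(j₁±m₁, j₂±m₂, J±M) = (2,3,5,1,4,1)
P² = 288/7
sum k=2..3:
  [2] +1/12 = 1/12
  [3] −1/24 = -1/24
S = 1/24
C² = P²·S² = 1/14 ; C = +0.267261

+0.267261  (= +√(1/14))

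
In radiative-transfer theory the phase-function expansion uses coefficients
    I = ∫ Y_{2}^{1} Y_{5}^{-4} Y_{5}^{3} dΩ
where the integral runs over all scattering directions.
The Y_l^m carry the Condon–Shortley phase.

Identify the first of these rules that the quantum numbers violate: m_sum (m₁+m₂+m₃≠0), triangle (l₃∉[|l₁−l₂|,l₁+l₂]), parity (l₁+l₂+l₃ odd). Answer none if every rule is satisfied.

none

m₁+m₂+m₃ = 1 − 4 + 3 = 0  ✓
triangle: |2−5|=3 ≤ l₃=5 ≤ 2+5=7  ✓
parity: l₁+l₂+l₃ = 12 is even  ✓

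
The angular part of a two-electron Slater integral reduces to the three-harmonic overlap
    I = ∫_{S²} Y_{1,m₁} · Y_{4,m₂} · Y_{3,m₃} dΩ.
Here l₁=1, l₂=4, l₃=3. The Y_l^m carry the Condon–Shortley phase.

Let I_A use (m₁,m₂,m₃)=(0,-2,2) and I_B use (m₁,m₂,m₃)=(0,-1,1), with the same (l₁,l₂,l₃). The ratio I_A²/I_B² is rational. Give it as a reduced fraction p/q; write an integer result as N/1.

l's match ⇒ only the (l;m) 3-j factors differ between A and B.
A: triangle coeff Δ(1,4,3) = 1/252; Σ_t [1,1]: t=1:−1/120 = -1/120; (3j)²=1/21 [(1 4 3; 0 -2 2)], sign=+1
B: triangle coeff Δ(1,4,3) = 1/252; Σ_t [1,1]: t=1:−1/48 = -1/48; (3j)²=5/84 [(1 4 3; 0 -1 1)], sign=-1
I_A²/I_B² = (1/21)/(5/84) = 4/5

4/5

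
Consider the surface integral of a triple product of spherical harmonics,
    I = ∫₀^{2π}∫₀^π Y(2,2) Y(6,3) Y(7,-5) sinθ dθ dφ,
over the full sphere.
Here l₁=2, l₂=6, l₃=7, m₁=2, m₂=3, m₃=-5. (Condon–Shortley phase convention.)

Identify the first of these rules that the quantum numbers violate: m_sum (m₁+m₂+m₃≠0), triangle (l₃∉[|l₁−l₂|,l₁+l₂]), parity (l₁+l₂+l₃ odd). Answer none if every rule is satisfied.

Σmᵢ = 0  ✓
l₃∈[|l₁−l₂|,l₁+l₂]=[4,8], have l₃=7  ✓
Σlᵢ = 15 ⇒ odd  ✗

parity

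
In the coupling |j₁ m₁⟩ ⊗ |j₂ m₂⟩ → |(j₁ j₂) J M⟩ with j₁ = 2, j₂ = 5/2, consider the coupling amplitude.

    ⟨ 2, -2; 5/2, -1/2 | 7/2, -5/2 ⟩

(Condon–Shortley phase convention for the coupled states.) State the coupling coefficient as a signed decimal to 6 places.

-0.712697

triangle: 1!·3!·4!/9! = 144/362880
(j±m)!: 0!·4!·2!·3!·1!·6! = 207360
prefactor² = (2J+1)·Δ·N² = 4608/7
  k=1: −1/(1!·0!·3!·1!·0!·3!) = -1/36
Σ = -1/36  ⇒  CG² = 4608/7·(-1/36)² = 32/63
CG = −√(32/63) = -0.712697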